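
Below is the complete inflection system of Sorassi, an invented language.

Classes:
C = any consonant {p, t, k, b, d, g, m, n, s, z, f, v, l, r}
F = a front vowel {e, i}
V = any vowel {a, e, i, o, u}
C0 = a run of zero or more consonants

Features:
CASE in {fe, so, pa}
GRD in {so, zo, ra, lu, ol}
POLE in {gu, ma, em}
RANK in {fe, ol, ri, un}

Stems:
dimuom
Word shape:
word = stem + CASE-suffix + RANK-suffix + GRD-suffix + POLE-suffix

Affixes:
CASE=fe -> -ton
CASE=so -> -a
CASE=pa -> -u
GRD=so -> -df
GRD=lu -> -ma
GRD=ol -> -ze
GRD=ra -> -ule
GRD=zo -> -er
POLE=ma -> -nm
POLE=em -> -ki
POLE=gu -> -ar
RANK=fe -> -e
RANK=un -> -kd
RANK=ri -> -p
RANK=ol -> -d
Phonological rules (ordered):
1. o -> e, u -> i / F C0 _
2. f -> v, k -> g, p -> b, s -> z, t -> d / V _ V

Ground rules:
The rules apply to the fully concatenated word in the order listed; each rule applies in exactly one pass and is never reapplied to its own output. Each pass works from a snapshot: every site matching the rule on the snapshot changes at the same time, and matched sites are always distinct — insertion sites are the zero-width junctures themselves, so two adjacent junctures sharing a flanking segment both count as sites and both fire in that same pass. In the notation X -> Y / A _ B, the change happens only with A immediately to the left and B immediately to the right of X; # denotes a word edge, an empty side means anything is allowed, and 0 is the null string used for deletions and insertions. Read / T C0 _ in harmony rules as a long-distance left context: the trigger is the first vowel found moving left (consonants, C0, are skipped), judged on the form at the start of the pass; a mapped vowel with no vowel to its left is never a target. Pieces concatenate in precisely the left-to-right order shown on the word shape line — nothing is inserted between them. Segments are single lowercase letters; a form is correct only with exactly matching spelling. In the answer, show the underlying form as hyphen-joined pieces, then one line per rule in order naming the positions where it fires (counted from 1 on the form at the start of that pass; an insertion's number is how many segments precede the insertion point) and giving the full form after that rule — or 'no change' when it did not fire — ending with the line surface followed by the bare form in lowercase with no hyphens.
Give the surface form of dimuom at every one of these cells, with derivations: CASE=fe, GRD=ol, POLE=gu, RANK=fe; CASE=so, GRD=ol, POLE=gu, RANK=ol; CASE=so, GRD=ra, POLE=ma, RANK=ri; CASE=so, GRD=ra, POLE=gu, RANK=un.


cell CASE=fe, GRD=ol, POLE=gu, RANK=fe:
underlying: dimuom-ton-e-ze-ar
1. o -> e, u -> i / F C0 _: fires at position(s) 4: dimiomtonezear
2. f -> v, k -> g, p -> b, s -> z, t -> d / V _ V: no change
surface: dimiomtonezear

cell CASE=so, GRD=ol, POLE=gu, RANK=ol:
underlying: dimuom-a-d-ze-ar
1. o -> e, u -> i / F C0 _: fires at position(s) 4: dimiomadzear
2. f -> v, k -> g, p -> b, s -> z, t -> d / V _ V: no change
surface: dimiomadzear

cell CASE=so, GRD=ra, POLE=ma, RANK=ri:
underlying: dimuom-a-p-ule-nm
1. o -> e, u -> i / F C0 _: fires at position(s) 4: dimiomapulenm
2. f -> v, k -> g, p -> b, s -> z, t -> d / V _ V: fires at position(s) 8: dimiomabulenm
surface: dimiomabulenm

cell CASE=so, GRD=ra, POLE=gu, RANK=un:
underlying: dimuom-a-kd-ule-ar
1. o -> e, u -> i / F C0 _: fires at position(s) 4: dimiomakdulear
2. f -> v, k -> g, p -> b, s -> z, t -> d / V _ V: no change
surface: dimiomakdulear


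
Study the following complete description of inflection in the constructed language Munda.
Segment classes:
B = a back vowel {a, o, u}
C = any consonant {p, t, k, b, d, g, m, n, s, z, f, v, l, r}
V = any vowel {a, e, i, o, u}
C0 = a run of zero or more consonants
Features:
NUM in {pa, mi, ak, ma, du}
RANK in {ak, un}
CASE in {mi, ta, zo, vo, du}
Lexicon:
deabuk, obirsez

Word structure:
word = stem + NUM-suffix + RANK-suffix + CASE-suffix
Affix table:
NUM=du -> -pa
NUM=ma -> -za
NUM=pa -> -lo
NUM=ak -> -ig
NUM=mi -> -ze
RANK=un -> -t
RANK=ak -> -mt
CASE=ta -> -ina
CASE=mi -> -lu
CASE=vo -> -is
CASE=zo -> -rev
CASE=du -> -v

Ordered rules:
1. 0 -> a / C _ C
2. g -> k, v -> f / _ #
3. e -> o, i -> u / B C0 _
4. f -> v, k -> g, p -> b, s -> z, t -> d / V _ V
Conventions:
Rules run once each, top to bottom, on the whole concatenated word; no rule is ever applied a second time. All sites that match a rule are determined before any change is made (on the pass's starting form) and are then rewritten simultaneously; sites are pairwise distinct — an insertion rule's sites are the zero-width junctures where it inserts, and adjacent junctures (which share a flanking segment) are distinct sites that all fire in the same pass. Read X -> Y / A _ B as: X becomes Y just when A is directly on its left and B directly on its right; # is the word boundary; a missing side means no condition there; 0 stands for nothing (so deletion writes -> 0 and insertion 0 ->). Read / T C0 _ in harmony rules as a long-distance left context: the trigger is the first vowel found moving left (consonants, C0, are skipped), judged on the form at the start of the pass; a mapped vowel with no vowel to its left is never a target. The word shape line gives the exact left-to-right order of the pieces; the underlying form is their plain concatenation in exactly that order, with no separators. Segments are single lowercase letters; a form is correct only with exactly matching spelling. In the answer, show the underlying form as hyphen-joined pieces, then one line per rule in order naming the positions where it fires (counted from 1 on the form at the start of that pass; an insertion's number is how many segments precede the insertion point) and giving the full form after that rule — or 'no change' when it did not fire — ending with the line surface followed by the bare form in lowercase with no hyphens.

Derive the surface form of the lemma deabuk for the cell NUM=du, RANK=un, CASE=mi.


underlying: deabuk-pa-t-lu
1. 0 -> a / C _ C: inserts after position(s) 6, 9: deabukapatalu
2. g -> k, v -> f / _ #: no change
3. e -> o, i -> u / B C0 _: no change
4. f -> v, k -> g, p -> b, s -> z, t -> d / V _ V: fires at position(s) 6, 8, 10: deabugabadalu
surface: deabugabadalu


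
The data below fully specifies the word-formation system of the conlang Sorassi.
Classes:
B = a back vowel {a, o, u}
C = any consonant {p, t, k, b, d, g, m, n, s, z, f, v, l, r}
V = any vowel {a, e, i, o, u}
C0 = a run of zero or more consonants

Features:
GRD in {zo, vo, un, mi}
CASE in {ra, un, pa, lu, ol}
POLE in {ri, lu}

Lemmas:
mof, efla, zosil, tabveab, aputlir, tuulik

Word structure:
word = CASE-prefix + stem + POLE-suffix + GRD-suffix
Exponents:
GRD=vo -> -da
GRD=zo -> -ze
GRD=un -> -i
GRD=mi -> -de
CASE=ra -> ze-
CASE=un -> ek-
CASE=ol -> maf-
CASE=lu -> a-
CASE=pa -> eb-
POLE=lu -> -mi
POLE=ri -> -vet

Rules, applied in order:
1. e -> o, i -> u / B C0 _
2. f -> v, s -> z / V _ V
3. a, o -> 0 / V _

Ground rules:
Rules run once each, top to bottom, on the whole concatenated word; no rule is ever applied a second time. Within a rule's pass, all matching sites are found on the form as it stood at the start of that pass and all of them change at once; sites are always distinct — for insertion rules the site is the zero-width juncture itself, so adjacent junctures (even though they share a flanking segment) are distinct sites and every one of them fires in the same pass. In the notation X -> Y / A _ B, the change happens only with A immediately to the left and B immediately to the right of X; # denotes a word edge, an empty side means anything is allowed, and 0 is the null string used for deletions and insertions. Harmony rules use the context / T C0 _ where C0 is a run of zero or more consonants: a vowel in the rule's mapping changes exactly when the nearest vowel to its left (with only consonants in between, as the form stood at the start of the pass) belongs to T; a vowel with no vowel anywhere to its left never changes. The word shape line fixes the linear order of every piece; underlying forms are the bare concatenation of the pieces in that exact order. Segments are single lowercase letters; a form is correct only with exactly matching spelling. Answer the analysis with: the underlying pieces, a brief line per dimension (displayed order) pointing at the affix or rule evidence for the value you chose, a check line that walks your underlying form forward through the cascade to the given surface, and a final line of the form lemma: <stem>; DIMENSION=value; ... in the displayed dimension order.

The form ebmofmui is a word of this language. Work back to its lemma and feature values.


underlying: eb-mof-mi-i
GRD=un - signalled by the affix -i
CASE=pa - signalled by the affix eb-
POLE=lu - signalled by the affix -mi
check: ebmofmii -> ebmofmui -> ebmofmui -> ebmofmui
lemma: mof; GRD=un; CASE=pa; POLE=lu


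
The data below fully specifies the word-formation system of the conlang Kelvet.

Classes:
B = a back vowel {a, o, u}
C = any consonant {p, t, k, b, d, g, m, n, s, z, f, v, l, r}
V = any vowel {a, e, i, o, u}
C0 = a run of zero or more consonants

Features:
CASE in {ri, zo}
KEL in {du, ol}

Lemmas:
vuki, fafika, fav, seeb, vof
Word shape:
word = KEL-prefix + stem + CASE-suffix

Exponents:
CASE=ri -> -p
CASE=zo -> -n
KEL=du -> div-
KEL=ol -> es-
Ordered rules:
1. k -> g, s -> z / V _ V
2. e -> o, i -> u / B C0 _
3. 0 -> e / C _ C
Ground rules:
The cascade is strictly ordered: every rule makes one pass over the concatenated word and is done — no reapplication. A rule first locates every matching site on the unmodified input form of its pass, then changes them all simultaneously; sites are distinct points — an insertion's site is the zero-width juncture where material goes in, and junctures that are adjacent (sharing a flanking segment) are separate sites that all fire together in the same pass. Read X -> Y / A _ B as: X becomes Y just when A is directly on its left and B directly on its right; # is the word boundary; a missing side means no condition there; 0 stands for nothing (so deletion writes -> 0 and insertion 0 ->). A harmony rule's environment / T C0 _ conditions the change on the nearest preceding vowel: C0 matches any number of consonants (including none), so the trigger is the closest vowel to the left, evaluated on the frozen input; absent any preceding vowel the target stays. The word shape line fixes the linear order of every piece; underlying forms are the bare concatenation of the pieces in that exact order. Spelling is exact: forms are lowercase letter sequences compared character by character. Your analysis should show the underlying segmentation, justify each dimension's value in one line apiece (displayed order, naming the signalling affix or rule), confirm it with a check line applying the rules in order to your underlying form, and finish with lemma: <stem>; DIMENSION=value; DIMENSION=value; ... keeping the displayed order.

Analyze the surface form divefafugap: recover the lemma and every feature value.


underlying: div-fafika-p
CASE=ri - signalled by the affix -p
KEL=du - signalled by the affix div-
check: divfafikap -> divfafigap -> divfafugap -> divefafugap
lemma: fafika; CASE=ri; KEL=du


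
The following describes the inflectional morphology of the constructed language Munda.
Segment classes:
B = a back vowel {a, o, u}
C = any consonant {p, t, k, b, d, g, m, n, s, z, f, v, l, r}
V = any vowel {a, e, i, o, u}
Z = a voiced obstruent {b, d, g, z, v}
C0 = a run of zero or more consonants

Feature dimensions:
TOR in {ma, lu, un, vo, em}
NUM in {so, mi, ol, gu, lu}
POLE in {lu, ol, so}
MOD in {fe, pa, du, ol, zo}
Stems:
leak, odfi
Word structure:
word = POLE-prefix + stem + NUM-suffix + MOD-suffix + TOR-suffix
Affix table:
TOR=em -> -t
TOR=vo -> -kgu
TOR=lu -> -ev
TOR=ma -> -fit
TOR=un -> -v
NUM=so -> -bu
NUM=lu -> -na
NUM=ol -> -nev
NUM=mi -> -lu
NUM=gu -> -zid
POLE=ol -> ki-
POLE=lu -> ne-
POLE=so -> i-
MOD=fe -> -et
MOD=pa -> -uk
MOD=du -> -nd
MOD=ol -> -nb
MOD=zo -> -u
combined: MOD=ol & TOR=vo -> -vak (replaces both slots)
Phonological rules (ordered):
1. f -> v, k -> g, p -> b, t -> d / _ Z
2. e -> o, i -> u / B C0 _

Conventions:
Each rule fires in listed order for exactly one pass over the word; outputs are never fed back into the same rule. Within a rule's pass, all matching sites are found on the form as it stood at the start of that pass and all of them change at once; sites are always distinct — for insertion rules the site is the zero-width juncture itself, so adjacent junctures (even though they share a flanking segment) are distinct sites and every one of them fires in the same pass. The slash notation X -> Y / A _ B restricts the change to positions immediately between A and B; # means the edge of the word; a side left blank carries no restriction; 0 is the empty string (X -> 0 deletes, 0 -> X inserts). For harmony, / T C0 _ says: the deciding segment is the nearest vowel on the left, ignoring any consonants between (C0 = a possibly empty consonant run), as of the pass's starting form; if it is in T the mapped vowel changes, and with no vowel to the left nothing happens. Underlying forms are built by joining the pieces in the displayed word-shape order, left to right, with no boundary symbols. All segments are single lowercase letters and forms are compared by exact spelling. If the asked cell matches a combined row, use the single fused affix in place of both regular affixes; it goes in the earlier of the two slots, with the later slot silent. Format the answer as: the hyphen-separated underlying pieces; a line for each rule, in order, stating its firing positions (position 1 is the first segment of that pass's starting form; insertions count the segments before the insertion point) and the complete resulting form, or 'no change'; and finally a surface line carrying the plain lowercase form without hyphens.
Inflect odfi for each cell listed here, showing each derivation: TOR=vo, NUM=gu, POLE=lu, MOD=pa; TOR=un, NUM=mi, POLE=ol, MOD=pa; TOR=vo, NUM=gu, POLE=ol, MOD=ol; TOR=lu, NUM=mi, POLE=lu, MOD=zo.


cell TOR=vo, NUM=gu, POLE=lu, MOD=pa:
underlying: ne-odfi-zid-uk-kgu
1. f -> v, k -> g, p -> b, t -> d / _ Z: fires at position(s) 12: neodfizidukggu
2. e -> o, i -> u / B C0 _: fires at position(s) 6: neodfuzidukggu
surface: neodfuzidukggu

cell TOR=un, NUM=mi, POLE=ol, MOD=pa:
underlying: ki-odfi-lu-uk-v
1. f -> v, k -> g, p -> b, t -> d / _ Z: fires at position(s) 10: kiodfiluugv
2. e -> o, i -> u / B C0 _: fires at position(s) 6: kiodfuluugv
surface: kiodfuluugv

cell TOR=vo, NUM=gu, POLE=ol, MOD=ol:
underlying: ki-odfi-zid-vak
1. f -> v, k -> g, p -> b, t -> d / _ Z: no change
2. e -> o, i -> u / B C0 _: fires at position(s) 6: kiodfuzidvak
surface: kiodfuzidvak

cell TOR=lu, NUM=mi, POLE=lu, MOD=zo:
underlying: ne-odfi-lu-u-ev
1. f -> v, k -> g, p -> b, t -> d / _ Z: no change
2. e -> o, i -> u / B C0 _: fires at position(s) 6, 10: neodfuluuov
surface: neodfuluuov


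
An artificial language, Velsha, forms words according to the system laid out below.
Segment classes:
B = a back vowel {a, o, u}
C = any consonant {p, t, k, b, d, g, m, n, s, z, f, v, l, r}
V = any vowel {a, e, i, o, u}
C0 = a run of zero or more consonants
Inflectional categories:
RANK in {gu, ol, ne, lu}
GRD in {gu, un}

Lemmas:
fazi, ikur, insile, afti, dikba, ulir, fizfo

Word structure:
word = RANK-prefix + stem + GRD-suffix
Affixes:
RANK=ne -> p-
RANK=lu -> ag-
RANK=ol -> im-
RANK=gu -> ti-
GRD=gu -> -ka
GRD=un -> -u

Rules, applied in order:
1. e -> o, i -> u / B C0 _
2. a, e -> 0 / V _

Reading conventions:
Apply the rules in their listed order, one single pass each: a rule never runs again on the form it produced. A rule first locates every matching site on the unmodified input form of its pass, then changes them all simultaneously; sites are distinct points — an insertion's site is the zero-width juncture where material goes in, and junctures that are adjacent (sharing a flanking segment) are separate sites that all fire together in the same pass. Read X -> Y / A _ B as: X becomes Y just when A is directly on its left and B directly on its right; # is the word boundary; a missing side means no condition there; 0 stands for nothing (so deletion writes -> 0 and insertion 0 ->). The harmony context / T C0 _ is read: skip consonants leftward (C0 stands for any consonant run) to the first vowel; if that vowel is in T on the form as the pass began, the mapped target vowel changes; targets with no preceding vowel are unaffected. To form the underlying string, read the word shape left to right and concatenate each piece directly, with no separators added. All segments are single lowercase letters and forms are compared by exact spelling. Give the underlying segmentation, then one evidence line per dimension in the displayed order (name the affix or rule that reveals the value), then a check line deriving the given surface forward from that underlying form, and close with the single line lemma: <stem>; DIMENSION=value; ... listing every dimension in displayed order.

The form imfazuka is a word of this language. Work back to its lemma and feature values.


underlying: im-fazi-ka
RANK=ol - signalled by the affix im-
GRD=gu - signalled by the affix -ka
check: imfazika -> imfazuka -> imfazuka
lemma: fazi; RANK=ol; GRD=gu


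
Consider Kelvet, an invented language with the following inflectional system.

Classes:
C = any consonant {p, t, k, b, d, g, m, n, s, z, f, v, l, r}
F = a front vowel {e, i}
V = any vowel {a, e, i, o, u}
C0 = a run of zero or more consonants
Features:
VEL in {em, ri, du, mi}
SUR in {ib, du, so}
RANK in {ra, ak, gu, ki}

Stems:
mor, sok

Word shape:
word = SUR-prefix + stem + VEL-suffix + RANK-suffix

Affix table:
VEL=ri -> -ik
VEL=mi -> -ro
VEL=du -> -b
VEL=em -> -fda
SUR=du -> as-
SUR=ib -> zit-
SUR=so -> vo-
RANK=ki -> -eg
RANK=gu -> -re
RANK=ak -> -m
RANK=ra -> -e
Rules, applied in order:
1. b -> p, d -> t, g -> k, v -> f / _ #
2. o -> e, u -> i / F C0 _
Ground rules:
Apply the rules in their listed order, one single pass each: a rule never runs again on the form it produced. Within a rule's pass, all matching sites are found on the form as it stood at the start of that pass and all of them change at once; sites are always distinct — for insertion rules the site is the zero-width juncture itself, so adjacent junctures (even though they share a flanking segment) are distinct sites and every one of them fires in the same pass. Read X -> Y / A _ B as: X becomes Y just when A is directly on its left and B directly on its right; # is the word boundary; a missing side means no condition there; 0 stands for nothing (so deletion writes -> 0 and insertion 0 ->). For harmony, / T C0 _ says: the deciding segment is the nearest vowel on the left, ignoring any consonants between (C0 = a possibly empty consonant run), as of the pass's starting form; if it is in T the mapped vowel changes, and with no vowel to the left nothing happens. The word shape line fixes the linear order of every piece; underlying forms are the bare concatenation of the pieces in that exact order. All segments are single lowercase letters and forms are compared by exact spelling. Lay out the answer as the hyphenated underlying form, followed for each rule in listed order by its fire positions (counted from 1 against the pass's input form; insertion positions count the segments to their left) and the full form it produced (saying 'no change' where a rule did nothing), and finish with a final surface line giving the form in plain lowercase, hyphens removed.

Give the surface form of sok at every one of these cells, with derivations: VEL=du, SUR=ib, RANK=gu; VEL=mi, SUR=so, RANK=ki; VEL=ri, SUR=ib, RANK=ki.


cell VEL=du, SUR=ib, RANK=gu:
underlying: zit-sok-b-re
1. b -> p, d -> t, g -> k, v -> f / _ #: no change
2. o -> e, u -> i / F C0 _: fires at position(s) 5: zitsekbre
surface: zitsekbre

cell VEL=mi, SUR=so, RANK=ki:
underlying: vo-sok-ro-eg
1. b -> p, d -> t, g -> k, v -> f / _ #: fires at position(s) 9: vosokroek
2. o -> e, u -> i / F C0 _: no change
surface: vosokroek

cell VEL=ri, SUR=ib, RANK=ki:
underlying: zit-sok-ik-eg
1. b -> p, d -> t, g -> k, v -> f / _ #: fires at position(s) 10: zitsokikek
2. o -> e, u -> i / F C0 _: fires at position(s) 5: zitsekikek
surface: zitsekikek


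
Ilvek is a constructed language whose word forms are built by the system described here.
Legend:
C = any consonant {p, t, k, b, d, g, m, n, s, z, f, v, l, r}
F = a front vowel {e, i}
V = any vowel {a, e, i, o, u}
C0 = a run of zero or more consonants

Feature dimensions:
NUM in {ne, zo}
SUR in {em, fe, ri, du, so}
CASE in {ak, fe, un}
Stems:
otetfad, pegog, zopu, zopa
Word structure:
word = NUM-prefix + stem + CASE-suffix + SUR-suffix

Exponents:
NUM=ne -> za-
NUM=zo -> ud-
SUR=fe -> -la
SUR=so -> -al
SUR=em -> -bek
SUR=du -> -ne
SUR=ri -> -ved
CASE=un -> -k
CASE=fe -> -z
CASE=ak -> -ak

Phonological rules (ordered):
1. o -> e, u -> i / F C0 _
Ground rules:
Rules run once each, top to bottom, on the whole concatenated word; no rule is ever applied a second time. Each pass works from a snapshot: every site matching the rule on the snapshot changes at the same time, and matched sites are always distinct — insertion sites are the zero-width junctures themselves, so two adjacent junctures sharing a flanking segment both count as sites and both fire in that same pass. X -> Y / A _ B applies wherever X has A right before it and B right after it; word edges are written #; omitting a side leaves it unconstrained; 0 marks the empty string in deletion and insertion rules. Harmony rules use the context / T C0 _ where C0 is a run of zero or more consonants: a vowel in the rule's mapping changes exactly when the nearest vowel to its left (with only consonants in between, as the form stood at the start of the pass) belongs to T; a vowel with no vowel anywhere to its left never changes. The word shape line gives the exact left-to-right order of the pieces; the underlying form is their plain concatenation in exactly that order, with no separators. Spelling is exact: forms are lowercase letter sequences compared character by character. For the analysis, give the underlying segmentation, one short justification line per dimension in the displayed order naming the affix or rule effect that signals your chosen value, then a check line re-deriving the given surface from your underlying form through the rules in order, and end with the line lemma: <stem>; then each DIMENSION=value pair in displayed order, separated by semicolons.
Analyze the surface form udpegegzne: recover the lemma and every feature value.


underlying: ud-pegog-z-ne
NUM=zo - signalled by the affix ud-
SUR=du - signalled by the affix -ne
CASE=fe - signalled by the affix -z
check: udpegogzne -> udpegegzne
lemma: pegog; NUM=zo; SUR=du; CASE=fe


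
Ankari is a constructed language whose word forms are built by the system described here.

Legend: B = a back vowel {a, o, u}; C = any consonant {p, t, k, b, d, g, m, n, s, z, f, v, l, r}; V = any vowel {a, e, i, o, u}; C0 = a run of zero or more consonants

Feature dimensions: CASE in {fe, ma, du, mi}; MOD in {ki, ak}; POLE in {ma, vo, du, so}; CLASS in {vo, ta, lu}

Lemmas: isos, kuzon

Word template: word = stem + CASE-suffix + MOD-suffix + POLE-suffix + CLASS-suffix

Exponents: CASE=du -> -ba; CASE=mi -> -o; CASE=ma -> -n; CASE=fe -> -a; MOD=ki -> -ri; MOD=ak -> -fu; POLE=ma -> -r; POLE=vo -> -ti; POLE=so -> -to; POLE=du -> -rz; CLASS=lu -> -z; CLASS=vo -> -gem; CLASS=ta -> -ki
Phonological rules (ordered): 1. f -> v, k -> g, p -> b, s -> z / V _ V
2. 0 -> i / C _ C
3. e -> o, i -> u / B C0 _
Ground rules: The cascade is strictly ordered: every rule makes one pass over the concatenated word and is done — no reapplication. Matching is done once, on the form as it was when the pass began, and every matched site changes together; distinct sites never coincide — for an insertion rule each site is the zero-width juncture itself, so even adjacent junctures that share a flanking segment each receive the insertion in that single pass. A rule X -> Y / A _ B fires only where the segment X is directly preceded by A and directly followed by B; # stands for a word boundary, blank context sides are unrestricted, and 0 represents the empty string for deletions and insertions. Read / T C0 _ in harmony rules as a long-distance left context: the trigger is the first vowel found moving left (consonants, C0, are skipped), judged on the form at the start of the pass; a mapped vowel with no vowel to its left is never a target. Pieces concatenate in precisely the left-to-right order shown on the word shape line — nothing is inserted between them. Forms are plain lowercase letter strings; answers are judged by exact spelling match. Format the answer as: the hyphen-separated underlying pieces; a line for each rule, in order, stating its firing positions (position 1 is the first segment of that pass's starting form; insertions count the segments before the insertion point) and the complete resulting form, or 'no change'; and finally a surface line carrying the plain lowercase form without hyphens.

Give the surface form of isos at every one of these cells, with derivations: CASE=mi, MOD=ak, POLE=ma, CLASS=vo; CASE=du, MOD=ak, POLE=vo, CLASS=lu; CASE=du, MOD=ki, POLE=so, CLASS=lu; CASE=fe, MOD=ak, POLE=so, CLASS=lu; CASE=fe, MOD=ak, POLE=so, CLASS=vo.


cell CASE=mi, MOD=ak, POLE=ma, CLASS=vo:
underlying: isos-o-fu-r-gem
1. f -> v, k -> g, p -> b, s -> z / V _ V: fires at position(s) 2, 4, 6: izozovurgem
2. 0 -> i / C _ C: inserts after position(s) 8: izozovurigem
3. e -> o, i -> u / B C0 _: fires at position(s) 9: izozovurugem
surface: izozovurugem

cell CASE=du, MOD=ak, POLE=vo, CLASS=lu:
underlying: isos-ba-fu-ti-z
1. f -> v, k -> g, p -> b, s -> z / V _ V: fires at position(s) 2, 7: izosbavutiz
2. 0 -> i / C _ C: inserts after position(s) 4: izosibavutiz
3. e -> o, i -> u / B C0 _: fires at position(s) 5, 11: izosubavutuz
surface: izosubavutuz

cell CASE=du, MOD=ki, POLE=so, CLASS=lu:
underlying: isos-ba-ri-to-z
1. f -> v, k -> g, p -> b, s -> z / V _ V: fires at position(s) 2: izosbaritoz
2. 0 -> i / C _ C: inserts after position(s) 4: izosibaritoz
3. e -> o, i -> u / B C0 _: fires at position(s) 5, 9: izosubarutoz
surface: izosubarutoz

cell CASE=fe, MOD=ak, POLE=so, CLASS=lu:
underlying: isos-a-fu-to-z
1. f -> v, k -> g, p -> b, s -> z / V _ V: fires at position(s) 2, 4, 6: izozavutoz
2. 0 -> i / C _ C: no change
3. e -> o, i -> u / B C0 _: no change
surface: izozavutoz

cell CASE=fe, MOD=ak, POLE=so, CLASS=vo:
underlying: isos-a-fu-to-gem
1. f -> v, k -> g, p -> b, s -> z / V _ V: fires at position(s) 2, 4, 6: izozavutogem
2. 0 -> i / C _ C: no change
3. e -> o, i -> u / B C0 _: fires at position(s) 11: izozavutogom
surface: izozavutogom


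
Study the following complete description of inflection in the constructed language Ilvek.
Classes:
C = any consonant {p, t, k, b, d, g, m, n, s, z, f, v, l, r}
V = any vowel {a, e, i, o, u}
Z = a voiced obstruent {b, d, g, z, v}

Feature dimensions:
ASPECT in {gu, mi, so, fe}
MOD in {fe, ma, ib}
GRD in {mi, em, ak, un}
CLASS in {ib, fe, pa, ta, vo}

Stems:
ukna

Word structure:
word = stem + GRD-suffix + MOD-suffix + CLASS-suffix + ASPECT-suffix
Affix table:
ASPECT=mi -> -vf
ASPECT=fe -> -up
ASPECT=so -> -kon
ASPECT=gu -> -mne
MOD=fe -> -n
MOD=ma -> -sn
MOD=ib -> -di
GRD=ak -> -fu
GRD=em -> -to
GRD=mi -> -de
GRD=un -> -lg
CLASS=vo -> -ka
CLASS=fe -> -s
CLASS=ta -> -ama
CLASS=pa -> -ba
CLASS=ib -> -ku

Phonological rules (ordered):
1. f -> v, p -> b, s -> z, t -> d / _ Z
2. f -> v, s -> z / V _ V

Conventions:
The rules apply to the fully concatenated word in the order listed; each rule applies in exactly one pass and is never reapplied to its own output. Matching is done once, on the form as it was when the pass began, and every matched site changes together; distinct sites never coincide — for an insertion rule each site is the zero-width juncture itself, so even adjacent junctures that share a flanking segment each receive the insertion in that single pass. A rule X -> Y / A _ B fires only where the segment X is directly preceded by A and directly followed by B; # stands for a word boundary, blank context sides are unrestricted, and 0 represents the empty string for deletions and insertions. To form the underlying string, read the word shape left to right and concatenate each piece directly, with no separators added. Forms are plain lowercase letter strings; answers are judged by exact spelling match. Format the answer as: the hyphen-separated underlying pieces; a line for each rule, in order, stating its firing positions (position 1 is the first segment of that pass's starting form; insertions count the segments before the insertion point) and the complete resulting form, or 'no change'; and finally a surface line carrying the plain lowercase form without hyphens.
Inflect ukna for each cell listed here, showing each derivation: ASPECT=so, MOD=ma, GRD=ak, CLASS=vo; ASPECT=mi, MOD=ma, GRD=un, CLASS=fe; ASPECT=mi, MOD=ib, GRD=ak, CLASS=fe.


cell ASPECT=so, MOD=ma, GRD=ak, CLASS=vo:
underlying: ukna-fu-sn-ka-kon
1. f -> v, p -> b, s -> z, t -> d / _ Z: no change
2. f -> v, s -> z / V _ V: fires at position(s) 5: uknavusnkakon
surface: uknavusnkakon

cell ASPECT=mi, MOD=ma, GRD=un, CLASS=fe:
underlying: ukna-lg-sn-s-vf
1. f -> v, p -> b, s -> z, t -> d / _ Z: fires at position(s) 9: uknalgsnzvf
2. f -> v, s -> z / V _ V: no change
surface: uknalgsnzvf

cell ASPECT=mi, MOD=ib, GRD=ak, CLASS=fe:
underlying: ukna-fu-di-s-vf
1. f -> v, p -> b, s -> z, t -> d / _ Z: fires at position(s) 9: uknafudizvf
2. f -> v, s -> z / V _ V: fires at position(s) 5: uknavudizvf
surface: uknavudizvf


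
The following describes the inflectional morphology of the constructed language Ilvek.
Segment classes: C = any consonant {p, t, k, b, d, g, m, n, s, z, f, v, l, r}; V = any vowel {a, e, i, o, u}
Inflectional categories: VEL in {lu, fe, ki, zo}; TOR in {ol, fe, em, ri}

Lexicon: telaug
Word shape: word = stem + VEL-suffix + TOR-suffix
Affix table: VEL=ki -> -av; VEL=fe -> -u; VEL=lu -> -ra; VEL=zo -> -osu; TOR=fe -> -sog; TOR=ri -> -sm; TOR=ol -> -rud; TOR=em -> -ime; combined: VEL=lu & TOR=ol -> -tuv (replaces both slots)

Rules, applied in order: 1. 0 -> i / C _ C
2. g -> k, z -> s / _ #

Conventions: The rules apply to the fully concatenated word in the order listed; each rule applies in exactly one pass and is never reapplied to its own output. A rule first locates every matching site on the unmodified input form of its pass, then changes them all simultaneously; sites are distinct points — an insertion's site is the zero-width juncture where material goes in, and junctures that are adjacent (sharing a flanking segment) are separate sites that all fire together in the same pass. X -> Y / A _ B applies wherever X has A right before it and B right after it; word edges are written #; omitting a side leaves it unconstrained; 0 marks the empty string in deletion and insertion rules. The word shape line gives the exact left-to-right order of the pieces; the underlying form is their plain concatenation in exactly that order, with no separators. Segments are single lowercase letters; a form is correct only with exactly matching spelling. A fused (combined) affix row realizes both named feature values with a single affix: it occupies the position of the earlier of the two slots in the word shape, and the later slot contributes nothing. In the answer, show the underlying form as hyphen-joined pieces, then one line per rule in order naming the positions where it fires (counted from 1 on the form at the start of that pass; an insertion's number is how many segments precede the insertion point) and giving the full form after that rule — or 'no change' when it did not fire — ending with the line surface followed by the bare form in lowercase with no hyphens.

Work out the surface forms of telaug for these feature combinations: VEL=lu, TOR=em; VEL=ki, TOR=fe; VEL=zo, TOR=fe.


cell VEL=lu, TOR=em:
underlying: telaug-ra-ime
1. 0 -> i / C _ C: inserts after position(s) 6: telaugiraime
2. g -> k, z -> s / _ #: no change
surface: telaugiraime

cell VEL=ki, TOR=fe:
underlying: telaug-av-sog
1. 0 -> i / C _ C: inserts after position(s) 8: telaugavisog
2. g -> k, z -> s / _ #: fires at position(s) 12: telaugavisok
surface: telaugavisok

cell VEL=zo, TOR=fe:
underlying: telaug-osu-sog
1. 0 -> i / C _ C: no change
2. g -> k, z -> s / _ #: fires at position(s) 12: telaugosusok
surface: telaugosusok


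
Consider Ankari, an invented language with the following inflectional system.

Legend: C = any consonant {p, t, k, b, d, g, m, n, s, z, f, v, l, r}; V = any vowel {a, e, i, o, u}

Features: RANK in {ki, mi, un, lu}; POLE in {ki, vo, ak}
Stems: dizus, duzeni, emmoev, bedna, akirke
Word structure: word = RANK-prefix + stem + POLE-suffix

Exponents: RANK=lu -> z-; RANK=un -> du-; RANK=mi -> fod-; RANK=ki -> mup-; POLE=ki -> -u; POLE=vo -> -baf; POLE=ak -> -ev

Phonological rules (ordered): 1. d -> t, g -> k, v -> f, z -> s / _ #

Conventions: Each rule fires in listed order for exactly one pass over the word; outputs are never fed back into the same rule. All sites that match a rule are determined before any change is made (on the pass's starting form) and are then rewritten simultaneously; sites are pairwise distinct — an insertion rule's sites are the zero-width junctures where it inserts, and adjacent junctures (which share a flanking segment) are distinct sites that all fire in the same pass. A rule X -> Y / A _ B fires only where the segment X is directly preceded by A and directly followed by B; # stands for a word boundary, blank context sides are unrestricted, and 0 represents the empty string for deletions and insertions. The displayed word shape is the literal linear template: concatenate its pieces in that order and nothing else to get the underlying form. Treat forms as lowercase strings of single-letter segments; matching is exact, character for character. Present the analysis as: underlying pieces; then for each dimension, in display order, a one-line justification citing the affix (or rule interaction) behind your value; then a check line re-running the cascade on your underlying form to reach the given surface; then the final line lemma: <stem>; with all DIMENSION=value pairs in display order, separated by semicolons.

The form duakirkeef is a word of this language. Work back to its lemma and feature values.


underlying: du-akirke-ev
RANK=un - signalled by the affix du-
POLE=ak - signalled by the affix -ev
check: duakirkeev -> duakirkeef
lemma: akirke; RANK=un; POLE=ak


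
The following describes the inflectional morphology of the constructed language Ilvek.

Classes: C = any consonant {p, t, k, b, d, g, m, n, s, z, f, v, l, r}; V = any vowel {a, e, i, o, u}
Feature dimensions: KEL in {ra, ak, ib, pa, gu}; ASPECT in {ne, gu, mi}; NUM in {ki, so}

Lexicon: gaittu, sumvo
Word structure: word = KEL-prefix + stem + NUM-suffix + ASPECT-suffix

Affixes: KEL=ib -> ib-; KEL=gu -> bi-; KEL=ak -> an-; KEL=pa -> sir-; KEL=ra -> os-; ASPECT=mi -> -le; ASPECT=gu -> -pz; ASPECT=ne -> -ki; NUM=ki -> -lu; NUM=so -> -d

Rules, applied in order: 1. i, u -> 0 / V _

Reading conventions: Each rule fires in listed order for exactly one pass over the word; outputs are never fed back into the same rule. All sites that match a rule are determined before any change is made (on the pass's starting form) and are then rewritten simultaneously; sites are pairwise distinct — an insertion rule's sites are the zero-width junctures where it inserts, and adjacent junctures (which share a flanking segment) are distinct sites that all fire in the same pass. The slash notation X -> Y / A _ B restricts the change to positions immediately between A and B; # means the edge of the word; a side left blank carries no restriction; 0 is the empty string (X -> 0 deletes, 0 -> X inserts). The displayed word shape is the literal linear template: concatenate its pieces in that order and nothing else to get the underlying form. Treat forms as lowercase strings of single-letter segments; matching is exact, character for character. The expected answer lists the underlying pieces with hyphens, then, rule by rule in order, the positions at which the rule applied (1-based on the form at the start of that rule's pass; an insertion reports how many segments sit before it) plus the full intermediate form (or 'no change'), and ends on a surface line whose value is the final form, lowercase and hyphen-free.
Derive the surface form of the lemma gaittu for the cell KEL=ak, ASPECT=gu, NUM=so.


underlying: an-gaittu-d-pz
1. i, u -> 0 / V _: fires at position(s) 5: angattudpz
surface: angattudpz


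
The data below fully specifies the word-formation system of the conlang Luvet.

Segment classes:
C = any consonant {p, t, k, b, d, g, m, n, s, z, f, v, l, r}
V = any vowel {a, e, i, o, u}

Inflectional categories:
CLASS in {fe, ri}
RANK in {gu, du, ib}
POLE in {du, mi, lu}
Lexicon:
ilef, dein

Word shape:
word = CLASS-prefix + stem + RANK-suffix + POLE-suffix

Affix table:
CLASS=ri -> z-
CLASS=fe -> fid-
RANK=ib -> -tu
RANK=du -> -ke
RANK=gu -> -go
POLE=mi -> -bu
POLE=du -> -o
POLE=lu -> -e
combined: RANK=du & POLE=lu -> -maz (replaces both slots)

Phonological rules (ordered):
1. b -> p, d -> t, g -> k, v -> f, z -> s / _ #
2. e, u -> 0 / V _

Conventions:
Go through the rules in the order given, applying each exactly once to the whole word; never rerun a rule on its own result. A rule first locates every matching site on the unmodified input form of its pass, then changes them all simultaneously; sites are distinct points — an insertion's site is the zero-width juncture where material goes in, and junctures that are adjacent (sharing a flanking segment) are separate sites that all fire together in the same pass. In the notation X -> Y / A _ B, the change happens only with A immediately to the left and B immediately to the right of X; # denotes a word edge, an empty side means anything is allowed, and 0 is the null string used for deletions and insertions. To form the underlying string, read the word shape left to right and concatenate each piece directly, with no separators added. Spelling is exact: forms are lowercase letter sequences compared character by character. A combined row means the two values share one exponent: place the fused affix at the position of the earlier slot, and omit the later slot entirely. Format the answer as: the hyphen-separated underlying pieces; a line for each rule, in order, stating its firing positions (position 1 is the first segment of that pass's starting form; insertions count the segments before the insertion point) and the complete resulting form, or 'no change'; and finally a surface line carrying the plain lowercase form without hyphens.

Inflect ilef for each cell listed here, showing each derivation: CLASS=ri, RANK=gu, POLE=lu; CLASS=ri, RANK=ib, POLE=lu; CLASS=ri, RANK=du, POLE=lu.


cell CLASS=ri, RANK=gu, POLE=lu:
underlying: z-ilef-go-e
1. b -> p, d -> t, g -> k, v -> f, z -> s / _ #: no change
2. e, u -> 0 / V _: fires at position(s) 8: zilefgo
surface: zilefgo

cell CLASS=ri, RANK=ib, POLE=lu:
underlying: z-ilef-tu-e
1. b -> p, d -> t, g -> k, v -> f, z -> s / _ #: no change
2. e, u -> 0 / V _: fires at position(s) 8: zileftu
surface: zileftu

cell CLASS=ri, RANK=du, POLE=lu:
underlying: z-ilef-maz
1. b -> p, d -> t, g -> k, v -> f, z -> s / _ #: fires at position(s) 8: zilefmas
2. e, u -> 0 / V _: no change
surface: zilefmas


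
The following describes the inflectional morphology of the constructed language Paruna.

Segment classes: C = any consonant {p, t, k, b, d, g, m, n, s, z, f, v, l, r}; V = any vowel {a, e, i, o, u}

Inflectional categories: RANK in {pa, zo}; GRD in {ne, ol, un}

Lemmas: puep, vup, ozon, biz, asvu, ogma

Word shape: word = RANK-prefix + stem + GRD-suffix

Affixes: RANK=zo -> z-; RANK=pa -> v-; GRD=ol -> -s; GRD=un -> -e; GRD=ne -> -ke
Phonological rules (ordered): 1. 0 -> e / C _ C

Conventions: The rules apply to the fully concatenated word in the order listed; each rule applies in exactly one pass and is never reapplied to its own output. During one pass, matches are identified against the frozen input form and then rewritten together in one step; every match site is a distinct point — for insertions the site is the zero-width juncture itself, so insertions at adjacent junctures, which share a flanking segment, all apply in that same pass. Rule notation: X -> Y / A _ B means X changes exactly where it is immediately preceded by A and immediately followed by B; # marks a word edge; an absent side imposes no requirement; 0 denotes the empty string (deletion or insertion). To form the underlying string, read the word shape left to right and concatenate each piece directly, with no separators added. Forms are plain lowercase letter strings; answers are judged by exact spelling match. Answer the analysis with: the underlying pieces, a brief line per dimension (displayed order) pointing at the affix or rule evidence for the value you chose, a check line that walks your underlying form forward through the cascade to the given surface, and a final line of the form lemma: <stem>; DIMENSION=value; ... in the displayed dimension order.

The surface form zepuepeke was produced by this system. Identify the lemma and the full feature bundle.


underlying: z-puep-ke
RANK=zo - signalled by the affix z-
GRD=ne - signalled by the affix -ke
check: zpuepke -> zepuepeke
lemma: puep; RANK=zo; GRD=ne
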